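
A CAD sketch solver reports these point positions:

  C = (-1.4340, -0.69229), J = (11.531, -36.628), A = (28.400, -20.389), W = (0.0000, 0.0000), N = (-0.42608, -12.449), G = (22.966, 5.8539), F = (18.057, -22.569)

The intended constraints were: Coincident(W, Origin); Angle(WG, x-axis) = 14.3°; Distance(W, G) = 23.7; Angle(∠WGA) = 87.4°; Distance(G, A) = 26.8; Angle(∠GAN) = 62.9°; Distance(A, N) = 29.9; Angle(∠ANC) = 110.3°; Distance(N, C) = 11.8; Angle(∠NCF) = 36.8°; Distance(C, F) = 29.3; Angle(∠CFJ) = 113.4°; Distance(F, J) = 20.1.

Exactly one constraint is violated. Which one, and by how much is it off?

Distance(F, J) = 20.1 — off by 4.60.

W = (0.00, 0.00) ✓; WG at 14.30° ✓; |WG| = 23.70 ✓; ∠WGA = 87.40° ✓; |GA| = 26.80 ✓; ∠GAN = 62.90° ✓; |AN| = 29.90 ✓; ∠ANC = 110.3° ✓; |NC| = 11.80 ✓; ∠NCF = 36.80° ✓; |CF| = 29.30 ✓; ∠CFJ = 113.4° ✓; |FJ| = 15.50 ✗.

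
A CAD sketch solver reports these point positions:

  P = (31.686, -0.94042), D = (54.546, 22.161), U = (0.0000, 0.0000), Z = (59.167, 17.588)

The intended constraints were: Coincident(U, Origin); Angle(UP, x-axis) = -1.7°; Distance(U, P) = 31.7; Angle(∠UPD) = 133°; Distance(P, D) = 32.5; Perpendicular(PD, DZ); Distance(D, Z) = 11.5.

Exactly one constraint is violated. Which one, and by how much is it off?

Distance(D, Z) = 11.5 — off by 5.00.

U = (0.00, 0.00) ✓; UP at -1.700° ✓; |UP| = 31.70 ✓; ∠UPD = 133.0° ✓; |PD| = 32.50 ✓; ∠(PD, DZ) = 90.00° ✓; |DZ| = 6.501 ✗.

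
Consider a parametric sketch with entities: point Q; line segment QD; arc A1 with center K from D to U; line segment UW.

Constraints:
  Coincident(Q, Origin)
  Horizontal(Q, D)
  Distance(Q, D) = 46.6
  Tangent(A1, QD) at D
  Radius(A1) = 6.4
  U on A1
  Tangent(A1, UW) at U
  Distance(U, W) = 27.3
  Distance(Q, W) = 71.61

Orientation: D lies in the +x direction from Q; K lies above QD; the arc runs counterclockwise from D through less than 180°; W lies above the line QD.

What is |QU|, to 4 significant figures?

52.06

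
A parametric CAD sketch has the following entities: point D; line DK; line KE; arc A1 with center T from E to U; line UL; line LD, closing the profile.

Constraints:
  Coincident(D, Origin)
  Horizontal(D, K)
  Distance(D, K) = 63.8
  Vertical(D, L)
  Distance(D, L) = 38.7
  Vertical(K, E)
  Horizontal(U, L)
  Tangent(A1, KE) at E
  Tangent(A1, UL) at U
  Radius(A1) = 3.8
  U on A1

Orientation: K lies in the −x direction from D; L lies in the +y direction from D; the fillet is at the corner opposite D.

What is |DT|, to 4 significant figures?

69.41

D is at the origin; D and K share the same y with |DK| = 63.8 and K on the −x side, so K = (-63.80, 0.000). DL is vertical with |DL| = 38.7 and L on the +y side, so L = (0.000, 38.70). The virtual corner opposite D is at (-63.80, 38.70). A1 meets KE tangentially, so TE is at right angles to KE and since A1 is tangent to UL there, TU ⟂ UL, with radius 3.8, so the center T sits 3.8 in from both sides at T = (-60.00, 34.90). Then |DT| = |T − D| = 69.41.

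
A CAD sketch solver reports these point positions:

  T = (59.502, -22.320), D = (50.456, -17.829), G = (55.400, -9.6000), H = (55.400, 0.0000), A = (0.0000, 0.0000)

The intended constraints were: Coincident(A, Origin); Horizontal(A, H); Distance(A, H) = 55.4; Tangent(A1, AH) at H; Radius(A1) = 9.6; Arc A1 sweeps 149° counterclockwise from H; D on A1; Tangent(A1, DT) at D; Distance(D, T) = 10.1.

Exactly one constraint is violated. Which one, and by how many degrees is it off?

Tangent(A1, DT) at D — off by 4.59°.

A = (0.00, 0.00) ✓; A.y = 0.00, H.y = 0.00 ✓; |AH| = 55.40 ✓; ∠(GH, HA) = 90.00° ✓; |GH| = 9.600 ✓; bearing(G→D) − bearing(G→H) = 149.0° ✓; |GD| = 9.600 ✓; ∠(GD, DT) = 85.41° ✗; |DT| = 10.10 ✓.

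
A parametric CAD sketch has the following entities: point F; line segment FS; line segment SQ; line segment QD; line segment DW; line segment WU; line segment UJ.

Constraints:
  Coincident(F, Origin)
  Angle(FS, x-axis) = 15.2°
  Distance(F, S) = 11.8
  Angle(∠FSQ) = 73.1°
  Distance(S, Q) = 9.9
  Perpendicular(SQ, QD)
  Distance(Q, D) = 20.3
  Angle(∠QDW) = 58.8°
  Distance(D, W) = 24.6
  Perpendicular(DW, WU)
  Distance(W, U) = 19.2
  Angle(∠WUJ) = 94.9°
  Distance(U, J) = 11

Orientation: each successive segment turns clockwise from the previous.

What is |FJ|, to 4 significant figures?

16.15

DW ⟂ WU, so WU runs at -32.90°; with |WU| = 19.2, U = (20.29, 4.026). ∠WUJ = 94.9° gives UJ at -118.0° from the x-axis; with |UJ| = 11.0, J = (15.12, -5.686). Then |FJ| = |J − F| = 16.15.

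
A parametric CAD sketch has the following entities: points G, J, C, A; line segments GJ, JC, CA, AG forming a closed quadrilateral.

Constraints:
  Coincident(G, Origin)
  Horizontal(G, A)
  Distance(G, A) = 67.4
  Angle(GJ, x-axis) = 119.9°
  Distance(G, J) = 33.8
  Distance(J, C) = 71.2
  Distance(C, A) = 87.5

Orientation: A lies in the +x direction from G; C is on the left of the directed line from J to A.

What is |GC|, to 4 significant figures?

86.79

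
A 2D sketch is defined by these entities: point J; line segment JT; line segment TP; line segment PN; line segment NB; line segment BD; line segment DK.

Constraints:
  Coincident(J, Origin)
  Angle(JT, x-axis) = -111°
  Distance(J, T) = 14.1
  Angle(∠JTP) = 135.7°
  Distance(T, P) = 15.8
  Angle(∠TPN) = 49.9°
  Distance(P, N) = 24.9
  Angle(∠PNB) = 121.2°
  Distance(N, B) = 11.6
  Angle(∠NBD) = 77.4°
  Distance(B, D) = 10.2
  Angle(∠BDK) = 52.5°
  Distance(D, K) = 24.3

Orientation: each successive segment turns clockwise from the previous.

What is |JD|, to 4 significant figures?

2.982

J is at the origin; JT runs at -111.0° with length 14.1, so T = (-5.053, -13.16). ∠JTP = 135.7° gives TP at -155.3° from the x-axis; with |TP| = 15.8, P = (-19.41, -19.77). ∠TPN = 49.9° gives PN at 74.60° from the x-axis; with |PN| = 24.9, N = (-12.80, 4.240). ∠PNB = 121.2° gives NB at 15.80° from the x-axis; with |NB| = 11.6, B = (-1.633, 7.399). ∠NBD = 77.4° gives BD at -86.80° from the x-axis; with |BD| = 10.2, D = (-1.064, -2.785). Then |JD| = |D − J| = 2.982.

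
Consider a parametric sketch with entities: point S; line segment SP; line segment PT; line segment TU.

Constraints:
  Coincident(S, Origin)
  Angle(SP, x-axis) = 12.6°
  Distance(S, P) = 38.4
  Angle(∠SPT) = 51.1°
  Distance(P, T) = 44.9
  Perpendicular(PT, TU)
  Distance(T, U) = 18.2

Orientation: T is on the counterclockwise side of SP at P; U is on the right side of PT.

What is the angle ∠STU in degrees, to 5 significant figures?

145.18°

S is at the origin; SP runs at 12.6° with length 38.4, so P = 38.4·(cos 12.6°, sin 12.6°) = (37.475, 8.3767). ∠SPT = 51.1°, so PT runs at 12.6° + (180° − 51.1°) = 141.50° from the x-axis; with |PT| = 44.9, T = P + 44.9·(cos 141.50°, sin 141.50°) = (2.3361, 36.328). PT is perpendicular to TU; with |TU| = 18.2 on the right of PT, U = T + 18.2·(0.62251, 0.78261) = (13.666, 50.571). Then cos ∠STU = TS·TU / (|TS||TU|), giving 145.18°.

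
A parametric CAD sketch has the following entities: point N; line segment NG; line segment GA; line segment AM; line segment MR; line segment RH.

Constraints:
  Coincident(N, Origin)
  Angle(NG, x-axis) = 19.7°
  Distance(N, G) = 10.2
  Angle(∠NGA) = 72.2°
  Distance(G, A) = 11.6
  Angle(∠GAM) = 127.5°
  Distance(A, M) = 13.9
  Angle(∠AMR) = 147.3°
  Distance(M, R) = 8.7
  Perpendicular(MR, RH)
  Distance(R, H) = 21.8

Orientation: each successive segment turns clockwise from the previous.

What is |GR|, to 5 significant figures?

28.639

N is at the origin; NG runs at 19.7° with length 10.2, so G = (9.6030, 3.4384). ∠NGA = 72.2° gives GA at -88.100° from the x-axis; with |GA| = 11.6, A = (9.9876, -8.1553). ∠GAM = 127.5° gives AM at -140.60° from the x-axis; with |AM| = 13.9, M = (-0.75340, -16.978). ∠AMR = 147.3° gives MR at -173.30° from the x-axis; with |MR| = 8.7, R = (-9.3940, -17.993). Then |GR| = |R − G| = 28.639.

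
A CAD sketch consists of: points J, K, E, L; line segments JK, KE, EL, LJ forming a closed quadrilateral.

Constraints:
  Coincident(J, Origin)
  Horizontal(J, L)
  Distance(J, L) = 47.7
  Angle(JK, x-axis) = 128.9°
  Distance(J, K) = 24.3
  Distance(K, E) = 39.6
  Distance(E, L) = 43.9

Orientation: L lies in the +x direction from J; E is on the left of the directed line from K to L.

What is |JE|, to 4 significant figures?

40.68

J is at the origin; J and L share the same y with |JL| = 47.7 and L in +x, so L = (47.7, 0). JK runs at 128.9° with |JK| = 24.3, so K = (-15.26, 18.91). E is determined by |KE| = 39.6 and |EL| = 43.9 together: it lies at the intersection of circle(K, 39.6) and circle(L, 43.9). With |KL| = 65.74, the foot of the radical line on KL is 30.14 from K and the perpendicular offset is √(39.6² − 30.14²) = 25.69. Taking the left-of-KL solution: E = (20.99, 34.84).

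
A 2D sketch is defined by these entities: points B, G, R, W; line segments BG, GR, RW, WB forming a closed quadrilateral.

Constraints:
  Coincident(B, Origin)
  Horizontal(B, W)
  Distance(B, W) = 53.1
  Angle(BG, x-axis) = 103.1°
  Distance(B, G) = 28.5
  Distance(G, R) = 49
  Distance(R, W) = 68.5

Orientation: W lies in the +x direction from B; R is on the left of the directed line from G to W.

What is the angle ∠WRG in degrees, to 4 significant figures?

65.58°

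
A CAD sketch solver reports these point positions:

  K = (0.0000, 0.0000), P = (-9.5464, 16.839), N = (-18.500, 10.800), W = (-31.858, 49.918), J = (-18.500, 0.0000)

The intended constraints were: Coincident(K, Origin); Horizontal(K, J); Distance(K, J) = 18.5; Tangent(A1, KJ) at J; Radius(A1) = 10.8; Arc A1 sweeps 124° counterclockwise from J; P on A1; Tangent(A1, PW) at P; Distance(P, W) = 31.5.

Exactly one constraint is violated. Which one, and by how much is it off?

Distance(P, W) = 31.5 — off by 8.40.

K = (0.00, 0.00) ✓; K.y = 0.00, J.y = 0.00 ✓; |KJ| = 18.50 ✓; ∠(NJ, JK) = 90.00° ✓; |NJ| = 10.80 ✓; bearing(N→P) − bearing(N→J) = 124.0° ✓; |NP| = 10.80 ✓; ∠(NP, PW) = 90.00° ✓; |PW| = 39.90 ✗.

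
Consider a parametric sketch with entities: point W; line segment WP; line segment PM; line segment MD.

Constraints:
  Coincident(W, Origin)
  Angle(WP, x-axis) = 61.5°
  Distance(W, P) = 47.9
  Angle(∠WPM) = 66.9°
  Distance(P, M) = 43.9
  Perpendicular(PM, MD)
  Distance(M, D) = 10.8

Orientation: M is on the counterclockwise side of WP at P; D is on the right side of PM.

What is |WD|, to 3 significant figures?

60.3

W is at the origin; WP runs at 61.5° with length 47.9, so P = 47.9·(cos 61.5°, sin 61.5°) = (22.9, 42.1). ∠WPM = 66.9°, so PM runs at 61.5° + (180° − 66.9°) = 175° from the x-axis; with |PM| = 43.9, M = P + 43.9·(cos 175°, sin 175°) = (-20.8, 46.2). The perpendicularity gives MD at right angles to PM; with |MD| = 10.8 on the right of PM, D = M + 10.8·(0.0941, 0.996) = (-19.8, 57.0). Then |WD| = |D − W| = 60.3.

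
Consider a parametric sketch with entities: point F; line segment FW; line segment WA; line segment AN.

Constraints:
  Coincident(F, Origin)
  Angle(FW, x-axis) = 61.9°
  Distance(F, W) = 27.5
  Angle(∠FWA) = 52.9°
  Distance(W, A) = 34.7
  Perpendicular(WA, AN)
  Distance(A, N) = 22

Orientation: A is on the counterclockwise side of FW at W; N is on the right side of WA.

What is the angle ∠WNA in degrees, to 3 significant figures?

57.6°

∠FWA = 52.9°, so WA runs at 61.9° + (180° − 52.9°) = 189° from the x-axis; with |WA| = 34.7, A = W + 34.7·(cos 189°, sin 189°) = (-21.3, 18.8). WA ⟂ AN; with |AN| = 22.0 on the right of WA, N = A + 22.0·(-0.156, 0.988) = (-24.8, 40.6). Then cos ∠WNA = NW·NA / (|NW||NA|), giving 57.6°.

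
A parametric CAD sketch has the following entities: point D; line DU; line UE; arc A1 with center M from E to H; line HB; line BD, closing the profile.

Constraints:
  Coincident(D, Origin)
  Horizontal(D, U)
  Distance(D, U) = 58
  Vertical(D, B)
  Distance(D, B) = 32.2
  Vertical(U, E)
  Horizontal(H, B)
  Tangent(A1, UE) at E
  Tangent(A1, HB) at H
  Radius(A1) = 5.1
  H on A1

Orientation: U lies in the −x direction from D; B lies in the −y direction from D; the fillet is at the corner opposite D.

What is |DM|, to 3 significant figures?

59.4

D is at the origin; DU is horizontal with |DU| = 58.0 and U on the −x side, so U = (-58.0, 0.00). DB is vertical with |DB| = 32.2 and B on the −y side, so B = (0.00, -32.2). The virtual corner opposite D is at (-58.0, -32.2). Since A1 is tangent to UE there, ME ⟂ UE and A1 meets HB tangentially, so MH is at right angles to HB, with radius 5.1, so the center M sits 5.1 in from both sides at M = (-52.9, -27.1). Then |DM| = |M − D| = 59.4.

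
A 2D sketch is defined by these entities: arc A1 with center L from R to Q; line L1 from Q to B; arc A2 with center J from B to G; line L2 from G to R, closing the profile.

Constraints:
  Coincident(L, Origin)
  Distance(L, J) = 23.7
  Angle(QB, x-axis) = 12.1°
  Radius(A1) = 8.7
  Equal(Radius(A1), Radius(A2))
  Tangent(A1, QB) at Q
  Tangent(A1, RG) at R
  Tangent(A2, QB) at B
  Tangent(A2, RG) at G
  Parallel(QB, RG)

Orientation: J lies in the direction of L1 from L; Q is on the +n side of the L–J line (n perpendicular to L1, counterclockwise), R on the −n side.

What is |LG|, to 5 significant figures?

25.246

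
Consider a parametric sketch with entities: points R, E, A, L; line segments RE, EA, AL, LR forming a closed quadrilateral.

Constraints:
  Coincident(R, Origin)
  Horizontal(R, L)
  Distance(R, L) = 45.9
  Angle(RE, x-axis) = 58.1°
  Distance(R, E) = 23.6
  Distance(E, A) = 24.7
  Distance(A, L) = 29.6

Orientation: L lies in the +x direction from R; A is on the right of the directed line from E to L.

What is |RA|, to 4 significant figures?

17.17

Checks: RE at 58.10° ✓; |EA| = 24.70 ✓; |AL| = 29.60 ✓.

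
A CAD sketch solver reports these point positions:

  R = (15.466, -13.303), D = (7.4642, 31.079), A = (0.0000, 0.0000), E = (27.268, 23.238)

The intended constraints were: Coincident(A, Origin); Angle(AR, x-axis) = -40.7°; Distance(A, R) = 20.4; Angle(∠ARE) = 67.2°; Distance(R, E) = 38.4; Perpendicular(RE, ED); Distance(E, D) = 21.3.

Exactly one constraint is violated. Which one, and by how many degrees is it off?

Perpendicular(RE, ED) — off by 3.70°.

A = (0.00, 0.00) ✓; AR at -40.70° ✓; |AR| = 20.40 ✓; ∠ARE = 67.20° ✓; |RE| = 38.40 ✓; ∠(RE, ED) = 86.30° ✗; |ED| = 21.30 ✓.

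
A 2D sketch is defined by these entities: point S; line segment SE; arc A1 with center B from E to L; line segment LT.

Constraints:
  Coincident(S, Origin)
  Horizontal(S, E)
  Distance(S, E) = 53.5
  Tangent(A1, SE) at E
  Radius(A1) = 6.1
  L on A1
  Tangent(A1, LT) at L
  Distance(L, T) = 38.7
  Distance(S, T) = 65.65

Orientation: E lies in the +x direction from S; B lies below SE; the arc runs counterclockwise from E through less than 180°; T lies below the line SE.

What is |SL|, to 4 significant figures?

47.80

S is at the origin; SE is horizontal with |SE| = 53.5 and E on the +x side, so E = (53.50, 0.000). Since A1 is tangent to SE there, BE ⟂ SE, so B = E + (0, -6.1) = (53.50, -6.100). Since BL ⟂ LT (tangency), |BT| = √(6.1² + 38.7²) = 39.18 regardless of where L sits on A1. So T lies on both circle(S, 65.65) and circle(B, 39.18); the below-SE intersection is T = (47.92, -44.88). L is the foot of the tangent from T: L = (47.40, -6.181).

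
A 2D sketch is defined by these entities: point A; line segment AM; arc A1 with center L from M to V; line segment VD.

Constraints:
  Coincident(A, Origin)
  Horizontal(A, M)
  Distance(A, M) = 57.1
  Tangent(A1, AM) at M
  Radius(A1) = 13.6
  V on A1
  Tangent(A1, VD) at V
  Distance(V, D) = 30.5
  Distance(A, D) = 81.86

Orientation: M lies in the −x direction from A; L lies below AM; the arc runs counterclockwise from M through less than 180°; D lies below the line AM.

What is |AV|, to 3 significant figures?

72.2

Checks: |AM| = 57.10 ✓; |LV| = 13.60 ✓; ∠(LV, VD) = 90.00° ✓; |VD| = 30.50 ✓; |AD| = 81.86 ✓.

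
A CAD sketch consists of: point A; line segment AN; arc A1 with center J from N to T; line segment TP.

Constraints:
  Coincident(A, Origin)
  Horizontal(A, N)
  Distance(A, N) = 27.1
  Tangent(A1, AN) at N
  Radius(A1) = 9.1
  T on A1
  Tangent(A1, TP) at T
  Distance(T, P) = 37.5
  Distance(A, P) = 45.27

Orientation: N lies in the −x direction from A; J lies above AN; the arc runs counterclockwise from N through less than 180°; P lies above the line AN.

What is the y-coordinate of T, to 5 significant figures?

7.2689

Checks: ∠(JN, NA) = 90.00° ✓; |JT| = 9.100 ✓; ∠(JT, TP) = 90.00° ✓; |TP| = 37.50 ✓; |AP| = 45.27 ✓.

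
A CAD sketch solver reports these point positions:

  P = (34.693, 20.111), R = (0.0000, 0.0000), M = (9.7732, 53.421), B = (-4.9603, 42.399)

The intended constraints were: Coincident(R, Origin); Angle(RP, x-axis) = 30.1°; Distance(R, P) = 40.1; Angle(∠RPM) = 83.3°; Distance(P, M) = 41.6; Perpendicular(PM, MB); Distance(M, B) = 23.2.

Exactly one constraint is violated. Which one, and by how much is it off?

Distance(M, B) = 23.2 — off by 4.80.

R = (0.00, 0.00) ✓; RP at 30.10° ✓; |RP| = 40.10 ✓; ∠RPM = 83.30° ✓; |PM| = 41.60 ✓; ∠(PM, MB) = 90.00° ✓; |MB| = 18.40 ✗.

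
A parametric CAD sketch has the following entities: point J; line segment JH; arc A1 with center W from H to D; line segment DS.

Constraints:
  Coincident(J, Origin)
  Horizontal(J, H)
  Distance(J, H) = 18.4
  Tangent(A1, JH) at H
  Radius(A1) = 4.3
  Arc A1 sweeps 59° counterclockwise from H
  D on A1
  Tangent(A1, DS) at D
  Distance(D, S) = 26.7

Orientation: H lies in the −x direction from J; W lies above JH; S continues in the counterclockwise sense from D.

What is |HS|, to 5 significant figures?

30.457

J is at the origin; J and H share the same y with |JH| = 18.4 and H on the −x side, so H = (-18.400, 0.0000). Tangency of A1 to JH means the radius WH is perpendicular to JH, so W = H + (0, 4.3) = (-18.400, 4.3000). On A1, H sits at bearing -90° from W; a 59° counterclockwise sweep puts D at bearing -31°, so D = W + 4.3·(cos -31°, sin -31°) = (-14.714, 2.0853). Tangency of A1 to DS means the radius WD is perpendicular to DS, so DS runs along (−sin -31°, cos -31°); with |DS| = 26.7, S = (-0.96266, 24.972). Then |HS| = |S − H| = 30.457.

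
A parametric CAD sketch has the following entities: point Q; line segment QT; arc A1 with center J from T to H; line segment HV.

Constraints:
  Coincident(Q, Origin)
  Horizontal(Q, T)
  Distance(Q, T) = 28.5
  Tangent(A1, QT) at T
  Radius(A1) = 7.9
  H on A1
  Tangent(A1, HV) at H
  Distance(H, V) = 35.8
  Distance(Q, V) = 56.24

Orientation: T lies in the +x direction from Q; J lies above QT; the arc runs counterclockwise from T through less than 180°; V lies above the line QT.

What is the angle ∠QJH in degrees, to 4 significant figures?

166.6°

Q is at the origin; Q and T share the same y with |QT| = 28.5 and T on the +x side, so T = (28.50, 0.000). Since A1 is tangent to QT there, JT ⟂ QT, so J = T + (0, 7.9) = (28.50, 7.900). Since JH ⟂ HV (tangency), |JV| = √(7.9² + 35.8²) = 36.66 regardless of where H sits on A1. So V lies on both circle(Q, 56.24) and circle(J, 36.66); the above-QT intersection is V = (35.07, 43.97). H is the foot of the tangent from V: H = (36.39, 8.193).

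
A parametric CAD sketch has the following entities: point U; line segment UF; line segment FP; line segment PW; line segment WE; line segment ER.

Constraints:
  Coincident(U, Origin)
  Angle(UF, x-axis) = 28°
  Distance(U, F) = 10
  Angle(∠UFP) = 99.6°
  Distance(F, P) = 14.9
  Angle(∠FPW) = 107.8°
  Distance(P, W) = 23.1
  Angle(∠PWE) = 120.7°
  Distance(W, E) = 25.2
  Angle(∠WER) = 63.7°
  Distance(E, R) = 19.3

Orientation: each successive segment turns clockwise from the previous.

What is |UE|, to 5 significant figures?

31.773

U is at the origin; UF runs at 28.0° with length 10.0, so F = (8.8295, 4.6947). ∠UFP = 99.6° gives FP at -52.400° from the x-axis; with |FP| = 14.9, P = (17.921, -7.1104). ∠FPW = 107.8° gives PW at -124.60° from the x-axis; with |PW| = 23.1, W = (4.8034, -26.125). ∠PWE = 120.7° gives WE at 176.10° from the x-axis; with |WE| = 25.2, E = (-20.338, -24.411). Then |UE| = |E − U| = 31.773.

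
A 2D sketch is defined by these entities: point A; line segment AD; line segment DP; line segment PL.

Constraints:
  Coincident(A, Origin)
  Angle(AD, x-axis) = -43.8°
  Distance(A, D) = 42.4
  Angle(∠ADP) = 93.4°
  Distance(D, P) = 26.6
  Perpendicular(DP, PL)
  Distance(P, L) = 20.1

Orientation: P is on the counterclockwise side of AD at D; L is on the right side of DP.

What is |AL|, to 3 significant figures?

68.9

A is at the origin; AD runs at -43.8° with length 42.4, so D = 42.4·(cos -43.8°, sin -43.8°) = (30.6, -29.3). ∠ADP = 93.4°, so DP runs at -43.8° + (180° − 93.4°) = 42.8° from the x-axis; with |DP| = 26.6, P = D + 26.6·(cos 42.8°, sin 42.8°) = (50.1, -11.3). The perpendicularity gives PL at right angles to DP; with |PL| = 20.1 on the right of DP, L = P + 20.1·(0.679, -0.734) = (63.8, -26.0). Then |AL| = |L − A| = 68.9.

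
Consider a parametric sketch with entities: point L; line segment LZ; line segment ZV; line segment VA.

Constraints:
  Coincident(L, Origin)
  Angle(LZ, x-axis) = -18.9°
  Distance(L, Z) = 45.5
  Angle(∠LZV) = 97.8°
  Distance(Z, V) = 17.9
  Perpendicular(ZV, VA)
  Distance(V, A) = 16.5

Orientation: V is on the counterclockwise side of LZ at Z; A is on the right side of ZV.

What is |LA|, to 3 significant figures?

66.1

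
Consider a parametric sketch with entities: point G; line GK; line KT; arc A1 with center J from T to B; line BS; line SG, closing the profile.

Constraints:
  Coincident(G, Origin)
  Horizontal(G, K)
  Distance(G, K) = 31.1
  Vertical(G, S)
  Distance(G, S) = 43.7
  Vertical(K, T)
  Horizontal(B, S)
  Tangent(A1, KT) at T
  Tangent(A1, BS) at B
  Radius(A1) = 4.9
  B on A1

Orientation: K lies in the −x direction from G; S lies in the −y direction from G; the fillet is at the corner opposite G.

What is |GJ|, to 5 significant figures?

46.818

GS is vertical with |GS| = 43.7 and S on the −y side, so S = (0.0000, -43.700). The virtual corner opposite G is at (-31.100, -43.700). Since A1 is tangent to KT there, JT ⟂ KT and the tangent condition forces JB to be normal to BS, with radius 4.9, so the center J sits 4.9 in from both sides at J = (-26.200, -38.800). Then |GJ| = |J − G| = 46.818.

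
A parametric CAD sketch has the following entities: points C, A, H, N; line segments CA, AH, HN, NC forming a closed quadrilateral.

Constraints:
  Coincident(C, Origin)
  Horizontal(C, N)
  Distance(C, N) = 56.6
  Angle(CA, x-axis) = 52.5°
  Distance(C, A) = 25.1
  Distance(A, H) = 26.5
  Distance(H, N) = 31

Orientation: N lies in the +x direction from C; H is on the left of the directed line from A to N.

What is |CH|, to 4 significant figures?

48.85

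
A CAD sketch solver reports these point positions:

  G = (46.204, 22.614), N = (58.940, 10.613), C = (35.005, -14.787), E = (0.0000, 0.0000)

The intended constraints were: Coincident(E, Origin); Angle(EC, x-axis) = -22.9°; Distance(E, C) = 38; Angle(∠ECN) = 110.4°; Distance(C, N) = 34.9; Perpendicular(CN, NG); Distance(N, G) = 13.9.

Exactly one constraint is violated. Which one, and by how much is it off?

Distance(N, G) = 13.9 — off by 3.60.

E = (0.00, 0.00) ✓; EC at -22.90° ✓; |EC| = 38.00 ✓; ∠ECN = 110.4° ✓; |CN| = 34.90 ✓; ∠(CN, NG) = 90.00° ✓; |NG| = 17.50 ✗.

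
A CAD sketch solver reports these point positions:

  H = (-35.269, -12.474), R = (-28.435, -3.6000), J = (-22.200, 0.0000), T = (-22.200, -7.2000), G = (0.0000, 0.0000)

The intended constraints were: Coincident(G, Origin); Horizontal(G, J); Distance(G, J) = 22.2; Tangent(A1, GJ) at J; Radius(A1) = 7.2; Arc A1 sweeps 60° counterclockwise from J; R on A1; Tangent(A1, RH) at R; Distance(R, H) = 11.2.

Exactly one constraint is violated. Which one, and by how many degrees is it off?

Tangent(A1, RH) at R — off by 7.60°.

G = (0.00, 0.00) ✓; G.y = 0.00, J.y = 0.00 ✓; |GJ| = 22.20 ✓; ∠(TJ, JG) = 90.00° ✓; |TJ| = 7.200 ✓; bearing(T→R) − bearing(T→J) = 60.00° ✓; |TR| = 7.200 ✓; ∠(TR, RH) = 97.60° ✗; |RH| = 11.20 ✓.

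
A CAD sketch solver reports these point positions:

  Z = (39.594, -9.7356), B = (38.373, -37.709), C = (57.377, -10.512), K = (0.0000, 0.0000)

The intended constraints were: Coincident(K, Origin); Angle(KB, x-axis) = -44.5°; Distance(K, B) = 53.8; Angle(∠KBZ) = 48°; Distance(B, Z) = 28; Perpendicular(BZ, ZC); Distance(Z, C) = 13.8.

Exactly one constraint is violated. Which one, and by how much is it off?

Distance(Z, C) = 13.8 — off by 4.00.

K = (0.00, 0.00) ✓; KB at -44.50° ✓; |KB| = 53.80 ✓; ∠KBZ = 48.00° ✓; |BZ| = 28.00 ✓; ∠(BZ, ZC) = 90.00° ✓; |ZC| = 17.80 ✗.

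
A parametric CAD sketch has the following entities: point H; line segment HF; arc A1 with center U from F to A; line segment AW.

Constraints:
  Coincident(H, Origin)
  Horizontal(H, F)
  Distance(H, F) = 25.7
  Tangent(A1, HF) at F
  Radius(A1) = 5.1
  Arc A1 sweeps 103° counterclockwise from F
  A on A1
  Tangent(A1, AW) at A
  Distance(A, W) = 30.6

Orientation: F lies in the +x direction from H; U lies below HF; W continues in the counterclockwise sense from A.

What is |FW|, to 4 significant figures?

36.11

On A1, F sits at bearing 90° from U; a 103° counterclockwise sweep puts A at bearing 193°, so A = U + 5.1·(cos 193°, sin 193°) = (20.73, -6.247). A1 meets AW tangentially, so UA is at right angles to AW, so AW runs along (−sin 193°, cos 193°); with |AW| = 30.6, W = (27.61, -36.06). Then |FW| = |W − F| = 36.11.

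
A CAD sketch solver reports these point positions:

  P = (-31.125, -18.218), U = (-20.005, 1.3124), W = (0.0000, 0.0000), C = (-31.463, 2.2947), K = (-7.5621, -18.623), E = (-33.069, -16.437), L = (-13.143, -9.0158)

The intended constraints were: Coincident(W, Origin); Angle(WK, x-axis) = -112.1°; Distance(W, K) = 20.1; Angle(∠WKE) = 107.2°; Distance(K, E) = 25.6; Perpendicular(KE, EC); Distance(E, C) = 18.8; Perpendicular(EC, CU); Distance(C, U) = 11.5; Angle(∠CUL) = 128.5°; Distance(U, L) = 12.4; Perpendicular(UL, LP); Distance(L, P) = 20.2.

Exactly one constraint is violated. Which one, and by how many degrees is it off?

Perpendicular(UL, LP) — off by 6.50°.

W = (0.00, 0.00) ✓; WK at -112.1° ✓; |WK| = 20.10 ✓; ∠WKE = 107.2° ✓; |KE| = 25.60 ✓; ∠(KE, EC) = 90.00° ✓; |EC| = 18.80 ✓; ∠(EC, CU) = 90.00° ✓; |CU| = 11.50 ✓; ∠CUL = 128.5° ✓; |UL| = 12.40 ✓; ∠(UL, LP) = 96.50° ✗; |LP| = 20.20 ✓.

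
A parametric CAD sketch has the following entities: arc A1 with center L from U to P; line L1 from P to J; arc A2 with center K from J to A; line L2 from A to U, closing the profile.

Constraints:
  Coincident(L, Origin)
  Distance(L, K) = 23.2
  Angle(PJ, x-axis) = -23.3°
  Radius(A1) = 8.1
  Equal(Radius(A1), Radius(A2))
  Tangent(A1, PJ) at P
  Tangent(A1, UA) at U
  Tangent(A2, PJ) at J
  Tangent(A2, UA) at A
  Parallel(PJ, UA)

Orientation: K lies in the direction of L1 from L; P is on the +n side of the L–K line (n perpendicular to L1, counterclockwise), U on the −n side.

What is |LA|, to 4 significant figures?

24.57

The slot axis is L1's direction at -23.3°, so u = (cos -23.3°, sin -23.3°) = (0.9184, -0.3955) and n = (−sin -23.3°, cos -23.3°) = (0.3955, 0.9184). L is at the origin and K lies 23.2 along u from L, so K = 23.2·u = (21.31, -9.177). Tangency of A1 to both parallel lines with radius 8.1 puts P and U at L ± 8.1·n: P = (3.204, 7.439), U = (-3.204, -7.439). Equal radii place J and A the same way about K: J = K + 8.1·n = (24.51, -1.737), A = K − 8.1·n = (18.10, -16.62). Then |LA| = |A − L| = 24.57.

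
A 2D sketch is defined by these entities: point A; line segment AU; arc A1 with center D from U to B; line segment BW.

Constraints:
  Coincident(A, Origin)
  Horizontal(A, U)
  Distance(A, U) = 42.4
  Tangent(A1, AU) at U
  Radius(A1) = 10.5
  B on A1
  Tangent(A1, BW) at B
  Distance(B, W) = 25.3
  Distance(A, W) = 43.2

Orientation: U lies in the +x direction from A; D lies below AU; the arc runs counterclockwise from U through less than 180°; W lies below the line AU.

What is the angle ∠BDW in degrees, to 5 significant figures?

67.461°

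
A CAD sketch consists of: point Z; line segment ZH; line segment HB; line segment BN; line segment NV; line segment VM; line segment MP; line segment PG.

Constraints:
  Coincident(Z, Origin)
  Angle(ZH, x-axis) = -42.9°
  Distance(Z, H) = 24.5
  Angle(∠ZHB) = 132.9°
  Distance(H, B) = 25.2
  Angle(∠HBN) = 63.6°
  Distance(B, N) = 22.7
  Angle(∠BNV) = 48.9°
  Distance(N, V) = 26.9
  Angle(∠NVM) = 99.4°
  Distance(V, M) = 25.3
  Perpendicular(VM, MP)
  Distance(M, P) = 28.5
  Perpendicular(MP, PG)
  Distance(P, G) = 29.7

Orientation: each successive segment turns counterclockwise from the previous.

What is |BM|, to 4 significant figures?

17.92

Z is at the origin; ZH runs at -42.9° with length 24.5, so H = (17.95, -16.68). ∠ZHB = 132.9° gives HB at 4.200° from the x-axis; with |HB| = 25.2, B = (43.08, -14.83). ∠HBN = 63.6° gives BN at 120.6° from the x-axis; with |BN| = 22.7, N = (31.52, 4.707). ∠BNV = 48.9° gives NV at -108.3° from the x-axis; with |NV| = 26.9, V = (23.08, -20.83). ∠NVM = 99.4° gives VM at -27.70° from the x-axis; with |VM| = 25.3, M = (45.48, -32.59). Then |BM| = |M − B| = 17.92.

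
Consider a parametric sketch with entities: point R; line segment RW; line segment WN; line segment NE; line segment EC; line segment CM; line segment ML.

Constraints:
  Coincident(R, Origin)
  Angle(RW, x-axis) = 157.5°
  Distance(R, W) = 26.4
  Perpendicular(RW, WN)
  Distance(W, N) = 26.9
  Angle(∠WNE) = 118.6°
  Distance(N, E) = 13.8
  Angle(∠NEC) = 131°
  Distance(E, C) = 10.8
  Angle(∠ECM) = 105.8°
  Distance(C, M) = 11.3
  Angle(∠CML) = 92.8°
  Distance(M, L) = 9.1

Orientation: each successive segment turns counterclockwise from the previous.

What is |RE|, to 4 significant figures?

36.42

RW is perpendicular to WN, so WN runs at -112.5°; with |WN| = 26.9, N = (-34.68, -14.75). ∠WNE = 118.6° gives NE at -51.10° from the x-axis; with |NE| = 13.8, E = (-26.02, -25.49). Then |RE| = |E − R| = 36.42.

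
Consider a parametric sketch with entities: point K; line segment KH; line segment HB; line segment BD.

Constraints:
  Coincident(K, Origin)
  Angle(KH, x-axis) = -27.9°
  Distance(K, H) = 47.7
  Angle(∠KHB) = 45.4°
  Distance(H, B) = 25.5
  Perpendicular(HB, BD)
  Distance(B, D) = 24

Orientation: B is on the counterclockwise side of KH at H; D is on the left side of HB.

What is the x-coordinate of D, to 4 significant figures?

11.84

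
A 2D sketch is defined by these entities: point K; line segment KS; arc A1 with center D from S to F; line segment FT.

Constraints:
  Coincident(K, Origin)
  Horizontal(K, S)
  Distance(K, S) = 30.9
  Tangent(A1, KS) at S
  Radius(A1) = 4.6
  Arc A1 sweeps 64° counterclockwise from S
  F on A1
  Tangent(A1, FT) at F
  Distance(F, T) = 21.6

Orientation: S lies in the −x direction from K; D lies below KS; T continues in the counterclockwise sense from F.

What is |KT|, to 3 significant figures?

49.6

K is at the origin; KS is horizontal with |KS| = 30.9 and S on the −x side, so S = (-30.9, 0.00). The tangent condition forces DS to be normal to KS, so D = S + (0, -4.6) = (-30.9, -4.60). On A1, S sits at bearing 90° from D; a 64° counterclockwise sweep puts F at bearing 154°, so F = D + 4.6·(cos 154°, sin 154°) = (-35.0, -2.58). Tangency of A1 to FT means the radius DF is perpendicular to FT, so FT runs along (−sin 154°, cos 154°); with |FT| = 21.6, T = (-44.5, -22.0). Then |KT| = |T − K| = 49.6.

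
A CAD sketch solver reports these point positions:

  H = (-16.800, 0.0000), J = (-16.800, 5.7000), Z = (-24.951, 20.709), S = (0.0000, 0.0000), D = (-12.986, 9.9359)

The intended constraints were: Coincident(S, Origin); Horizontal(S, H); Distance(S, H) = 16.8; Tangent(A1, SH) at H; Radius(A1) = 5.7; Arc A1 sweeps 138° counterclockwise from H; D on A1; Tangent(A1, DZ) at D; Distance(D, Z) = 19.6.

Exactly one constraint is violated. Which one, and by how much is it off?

Distance(D, Z) = 19.6 — off by 3.50.

S = (0.00, 0.00) ✓; S.y = 0.00, H.y = 0.00 ✓; |SH| = 16.80 ✓; ∠(JH, HS) = 90.00° ✓; |JH| = 5.700 ✓; bearing(J→D) − bearing(J→H) = 138.0° ✓; |JD| = 5.700 ✓; ∠(JD, DZ) = 90.00° ✓; |DZ| = 16.10 ✗.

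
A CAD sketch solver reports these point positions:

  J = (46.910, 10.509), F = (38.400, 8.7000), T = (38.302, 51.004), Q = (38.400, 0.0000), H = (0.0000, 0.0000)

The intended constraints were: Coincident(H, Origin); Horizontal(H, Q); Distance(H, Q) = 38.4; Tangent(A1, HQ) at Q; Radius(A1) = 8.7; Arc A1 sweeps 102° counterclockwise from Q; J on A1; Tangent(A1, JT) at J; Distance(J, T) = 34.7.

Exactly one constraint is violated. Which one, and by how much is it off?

Distance(J, T) = 34.7 — off by 6.70.

H = (0.00, 0.00) ✓; H.y = 0.00, Q.y = 0.00 ✓; |HQ| = 38.40 ✓; ∠(FQ, QH) = 90.00° ✓; |FQ| = 8.700 ✓; bearing(F→J) − bearing(F→Q) = 102.0° ✓; |FJ| = 8.700 ✓; ∠(FJ, JT) = 90.00° ✓; |JT| = 41.40 ✗.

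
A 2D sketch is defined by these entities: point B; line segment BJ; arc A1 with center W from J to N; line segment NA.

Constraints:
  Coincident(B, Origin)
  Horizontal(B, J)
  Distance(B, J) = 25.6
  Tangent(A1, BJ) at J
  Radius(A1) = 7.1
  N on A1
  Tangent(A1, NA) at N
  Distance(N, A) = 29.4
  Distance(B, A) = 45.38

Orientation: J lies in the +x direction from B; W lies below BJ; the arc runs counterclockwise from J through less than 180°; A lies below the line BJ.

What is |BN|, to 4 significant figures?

20.68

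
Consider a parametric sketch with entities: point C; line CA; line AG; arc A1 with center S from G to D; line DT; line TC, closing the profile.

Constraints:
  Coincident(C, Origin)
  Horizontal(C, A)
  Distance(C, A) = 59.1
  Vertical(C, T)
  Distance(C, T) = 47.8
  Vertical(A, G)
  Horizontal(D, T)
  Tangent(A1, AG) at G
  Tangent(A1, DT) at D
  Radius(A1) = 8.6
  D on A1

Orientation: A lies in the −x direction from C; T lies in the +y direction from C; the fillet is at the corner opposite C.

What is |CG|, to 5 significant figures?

70.919

The virtual corner opposite C is at (-59.100, 47.800). Tangency of A1 to AG means the radius SG is perpendicular to AG and the tangent condition forces SD to be normal to DT, with radius 8.6, so the center S sits 8.6 in from both sides at S = (-50.500, 39.200). That places the tangent points at G = (-59.100, 39.200) on AG and D = (-50.500, 47.800) on DT. Then |CG| = |G − C| = 70.919.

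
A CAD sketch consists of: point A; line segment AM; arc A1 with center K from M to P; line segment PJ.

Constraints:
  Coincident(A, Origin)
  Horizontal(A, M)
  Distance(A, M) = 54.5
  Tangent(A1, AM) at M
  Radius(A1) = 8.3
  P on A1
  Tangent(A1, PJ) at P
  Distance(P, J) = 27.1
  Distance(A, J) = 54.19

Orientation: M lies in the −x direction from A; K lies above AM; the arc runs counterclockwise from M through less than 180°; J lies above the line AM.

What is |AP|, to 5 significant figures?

46.828

A is at the origin; AM is horizontal with |AM| = 54.5 and M on the −x side, so M = (-54.500, 0.0000). Since A1 is tangent to AM there, KM ⟂ AM, so K = M + (0, 8.3) = (-54.500, 8.3000). Since KP ⟂ PJ (tangency), |KJ| = √(8.3² + 27.1²) = 28.343 regardless of where P sits on A1. So J lies on both circle(A, 54.19) and circle(K, 28.343); the above-AM intersection is J = (-42.294, 33.879). P is the foot of the tangent from J: P = (-46.291, 7.0758).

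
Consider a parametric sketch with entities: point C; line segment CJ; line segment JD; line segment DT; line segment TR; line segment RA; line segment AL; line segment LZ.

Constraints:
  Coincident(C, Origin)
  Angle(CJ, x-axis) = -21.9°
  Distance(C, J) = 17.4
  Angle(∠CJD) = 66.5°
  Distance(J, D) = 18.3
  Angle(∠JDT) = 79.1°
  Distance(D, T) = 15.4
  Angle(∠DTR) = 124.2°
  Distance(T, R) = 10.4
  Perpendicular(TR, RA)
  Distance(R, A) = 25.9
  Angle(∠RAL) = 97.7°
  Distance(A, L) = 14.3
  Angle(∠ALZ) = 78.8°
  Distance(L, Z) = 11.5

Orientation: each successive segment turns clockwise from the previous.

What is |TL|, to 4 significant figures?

28.07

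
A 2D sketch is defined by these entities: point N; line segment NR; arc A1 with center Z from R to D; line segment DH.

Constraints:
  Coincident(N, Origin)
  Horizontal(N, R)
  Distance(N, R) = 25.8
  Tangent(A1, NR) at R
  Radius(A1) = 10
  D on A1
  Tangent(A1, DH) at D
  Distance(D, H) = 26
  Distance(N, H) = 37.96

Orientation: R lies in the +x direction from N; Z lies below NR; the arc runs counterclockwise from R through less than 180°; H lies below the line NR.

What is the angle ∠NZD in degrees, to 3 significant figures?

17.3°

N is at the origin; N and R share the same y with |NR| = 25.8 and R on the +x side, so R = (25.8, 0.00). A1 meets NR tangentially, so ZR is at right angles to NR, so Z = R + (0, -10) = (25.8, -10.0). Since ZD ⟂ DH (tangency), |ZH| = √(10.0² + 26.0²) = 27.9 regardless of where D sits on A1. So H lies on both circle(N, 37.96) and circle(Z, 27.9); the below-NR intersection is H = (14.1, -35.3). D is the foot of the tangent from H: D = (15.8, -9.32).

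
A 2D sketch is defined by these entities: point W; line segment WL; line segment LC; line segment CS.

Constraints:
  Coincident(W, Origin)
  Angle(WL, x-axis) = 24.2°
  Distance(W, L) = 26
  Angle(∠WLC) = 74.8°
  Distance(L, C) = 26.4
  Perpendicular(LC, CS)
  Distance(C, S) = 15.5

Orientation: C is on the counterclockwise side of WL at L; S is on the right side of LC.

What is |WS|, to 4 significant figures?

45.07

W is at the origin; WL runs at 24.2° with length 26.0, so L = 26.0·(cos 24.2°, sin 24.2°) = (23.72, 10.66). ∠WLC = 74.8°, so LC runs at 24.2° + (180° − 74.8°) = 129.4° from the x-axis; with |LC| = 26.4, C = L + 26.4·(cos 129.4°, sin 129.4°) = (6.958, 31.06). LC is perpendicular to CS; with |CS| = 15.5 on the right of LC, S = C + 15.5·(0.7727, 0.6347) = (18.94, 40.90). Then |WS| = |S − W| = 45.07.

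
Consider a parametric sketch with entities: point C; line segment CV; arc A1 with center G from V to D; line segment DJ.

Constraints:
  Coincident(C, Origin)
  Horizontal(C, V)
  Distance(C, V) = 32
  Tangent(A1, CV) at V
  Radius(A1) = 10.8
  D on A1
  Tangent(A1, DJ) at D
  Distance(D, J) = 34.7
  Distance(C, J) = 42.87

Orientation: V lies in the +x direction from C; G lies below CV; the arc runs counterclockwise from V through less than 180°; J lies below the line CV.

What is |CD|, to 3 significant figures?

23.0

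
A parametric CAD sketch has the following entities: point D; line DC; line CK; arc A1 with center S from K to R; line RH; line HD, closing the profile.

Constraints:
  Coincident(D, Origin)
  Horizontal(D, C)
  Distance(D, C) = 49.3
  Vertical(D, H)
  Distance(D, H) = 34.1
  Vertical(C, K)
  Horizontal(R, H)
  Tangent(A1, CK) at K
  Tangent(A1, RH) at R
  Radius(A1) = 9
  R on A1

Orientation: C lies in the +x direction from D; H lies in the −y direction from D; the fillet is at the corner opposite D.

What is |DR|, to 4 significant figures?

52.79

D is at the origin; DC is horizontal with |DC| = 49.3 and C on the +x side, so C = (49.30, 0.000). DH is vertical with |DH| = 34.1 and H on the −y side, so H = (0.000, -34.10). The virtual corner opposite D is at (49.30, -34.10). Tangency of A1 to CK means the radius SK is perpendicular to CK and tangency of A1 to RH means the radius SR is perpendicular to RH, with radius 9.0, so the center S sits 9.0 in from both sides at S = (40.30, -25.10). That places the tangent points at K = (49.30, -25.10) on CK and R = (40.30, -34.10) on RH. Then |DR| = |R − D| = 52.79.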